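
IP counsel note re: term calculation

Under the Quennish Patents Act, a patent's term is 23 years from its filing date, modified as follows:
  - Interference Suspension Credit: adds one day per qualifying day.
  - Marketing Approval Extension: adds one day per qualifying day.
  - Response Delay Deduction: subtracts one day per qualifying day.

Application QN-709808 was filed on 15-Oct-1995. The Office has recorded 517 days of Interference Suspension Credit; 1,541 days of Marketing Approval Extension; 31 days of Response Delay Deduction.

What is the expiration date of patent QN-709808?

2024-05-03

Base term: filing date + 23 years → 15 October 2018.
Interference Suspension Credit: +517 days → 15 March 2020.
Marketing Approval Extension: +1541 days → 3 June 2024.
Response Delay Deduction: −31 days → 3 May 2024.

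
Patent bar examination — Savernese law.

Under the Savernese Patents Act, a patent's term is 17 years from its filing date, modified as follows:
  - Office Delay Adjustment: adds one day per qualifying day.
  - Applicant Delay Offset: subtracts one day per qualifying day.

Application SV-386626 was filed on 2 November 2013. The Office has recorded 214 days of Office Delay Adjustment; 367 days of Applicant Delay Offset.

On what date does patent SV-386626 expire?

Base term: filing date + 17 years → 2 November 2030.
Office Delay Adjustment: +214 days → 4 June 2031.
Applicant Delay Offset: −367 days → 2 June 2030.

2030-06-02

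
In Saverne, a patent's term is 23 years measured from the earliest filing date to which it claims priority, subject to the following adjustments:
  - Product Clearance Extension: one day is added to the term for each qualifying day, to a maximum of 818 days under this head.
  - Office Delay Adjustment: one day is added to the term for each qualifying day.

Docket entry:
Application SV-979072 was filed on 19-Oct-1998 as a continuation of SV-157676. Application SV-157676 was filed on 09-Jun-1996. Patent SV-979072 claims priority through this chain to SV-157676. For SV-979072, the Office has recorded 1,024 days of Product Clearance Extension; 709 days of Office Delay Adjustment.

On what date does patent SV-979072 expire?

Earliest priority filing: 9 June 1996.
Base term: 9 June 1996 + 23 years → 9 June 2019.
Product Clearance Extension: 1024 days claimed exceeds the 818-day cap, so +818 days → 4 September 2021.
Office Delay Adjustment: +709 days → 14 August 2023.

2023-08-14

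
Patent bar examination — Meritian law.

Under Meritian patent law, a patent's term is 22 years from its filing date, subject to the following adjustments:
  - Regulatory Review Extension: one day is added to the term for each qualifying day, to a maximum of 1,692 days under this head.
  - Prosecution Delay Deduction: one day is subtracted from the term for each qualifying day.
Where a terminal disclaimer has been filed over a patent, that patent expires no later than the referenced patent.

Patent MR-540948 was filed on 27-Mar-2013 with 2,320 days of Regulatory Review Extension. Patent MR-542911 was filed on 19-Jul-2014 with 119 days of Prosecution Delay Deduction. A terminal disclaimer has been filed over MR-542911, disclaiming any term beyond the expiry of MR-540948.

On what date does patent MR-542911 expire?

Natural term of MR-542911:
  Base: filing + 22 years → 19 July 2036.
  Prosecution Delay Deduction: −119 days → 22 March 2036.
Expiry of referenced patent MR-540948:
  Base: filing + 22 years → 27 March 2035.
  Regulatory Review Extension: 2320 days claimed exceeds the 1692-day cap, so +1692 days → 13 November 2039.
Terminal disclaimer: MR-542911 expires on the earlier of 22 March 2036 and 13 November 2039.

2036-03-22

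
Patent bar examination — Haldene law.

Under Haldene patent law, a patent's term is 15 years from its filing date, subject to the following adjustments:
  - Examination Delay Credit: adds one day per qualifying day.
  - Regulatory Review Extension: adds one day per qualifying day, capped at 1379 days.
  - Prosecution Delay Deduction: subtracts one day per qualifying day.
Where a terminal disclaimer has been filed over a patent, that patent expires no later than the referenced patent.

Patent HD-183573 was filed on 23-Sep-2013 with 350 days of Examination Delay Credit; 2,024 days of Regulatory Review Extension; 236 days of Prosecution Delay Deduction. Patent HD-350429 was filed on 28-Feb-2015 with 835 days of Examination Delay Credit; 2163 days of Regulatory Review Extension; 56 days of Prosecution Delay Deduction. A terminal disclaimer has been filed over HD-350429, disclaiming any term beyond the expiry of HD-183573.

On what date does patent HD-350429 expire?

Natural term of HD-350429:
  Base: filing + 15 years → 28 February 2030.
  Examination Delay Credit: +835 days → 12 June 2032.
  Regulatory Review Extension: 2163 days claimed exceeds the 1379-day cap, so +1379 days → 22 March 2036.
  Prosecution Delay Deduction: −56 days → 26 January 2036.
Expiry of referenced patent HD-183573:
  Base: filing + 15 years → 23 September 2028.
  Examination Delay Credit: +350 days → 8 September 2029.
  Regulatory Review Extension: 2024 days claimed exceeds the 1379-day cap, so +1379 days → 18 June 2033.
  Prosecution Delay Deduction: −236 days → 25 October 2032.
Terminal disclaimer: HD-350429 expires on the earlier of 26 January 2036 and 25 October 2032.

2032-10-25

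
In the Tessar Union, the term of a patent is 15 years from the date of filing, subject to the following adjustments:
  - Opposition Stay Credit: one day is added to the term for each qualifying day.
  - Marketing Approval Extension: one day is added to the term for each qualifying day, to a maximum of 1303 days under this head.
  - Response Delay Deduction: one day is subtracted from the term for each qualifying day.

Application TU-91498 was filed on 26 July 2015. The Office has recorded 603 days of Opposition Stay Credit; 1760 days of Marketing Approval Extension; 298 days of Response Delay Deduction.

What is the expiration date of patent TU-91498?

2034-12-20

Base term: filing date + 15 years → 26 July 2030.
Opposition Stay Credit: +603 days → 20 March 2032.
Marketing Approval Extension: 1760 days claimed exceeds the 1303-day cap, so +1303 days → 14 October 2035.
Response Delay Deduction: −298 days → 20 December 2034.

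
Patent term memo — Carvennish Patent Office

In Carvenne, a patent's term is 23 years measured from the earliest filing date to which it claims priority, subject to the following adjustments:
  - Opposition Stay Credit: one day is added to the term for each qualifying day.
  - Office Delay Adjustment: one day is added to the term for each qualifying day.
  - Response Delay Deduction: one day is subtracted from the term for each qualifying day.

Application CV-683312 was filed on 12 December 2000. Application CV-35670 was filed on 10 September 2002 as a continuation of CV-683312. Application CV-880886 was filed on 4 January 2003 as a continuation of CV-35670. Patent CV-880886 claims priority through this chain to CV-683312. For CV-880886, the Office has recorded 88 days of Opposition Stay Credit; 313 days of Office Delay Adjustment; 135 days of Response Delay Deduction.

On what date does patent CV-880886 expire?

2024-09-03

Earliest priority filing: 12 December 2000.
Base term: 12 December 2000 + 23 years → 12 December 2023.
Opposition Stay Credit: +88 days → 9 March 2024.
Office Delay Adjustment: +313 days → 16 January 2025.
Response Delay Deduction: −135 days → 3 September 2024.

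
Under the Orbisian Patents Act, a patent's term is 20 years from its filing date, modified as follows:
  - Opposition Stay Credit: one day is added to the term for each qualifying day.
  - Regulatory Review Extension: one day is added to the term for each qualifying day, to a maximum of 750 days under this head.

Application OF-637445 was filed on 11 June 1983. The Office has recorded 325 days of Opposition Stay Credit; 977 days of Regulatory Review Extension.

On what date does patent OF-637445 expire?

Base term: filing date + 20 years → 11 June 2003.
Opposition Stay Credit: +325 days → 1 May 2004.
Regulatory Review Extension: 977 days claimed exceeds the 750-day cap, so +750 days → 21 May 2006.

May 21, 2006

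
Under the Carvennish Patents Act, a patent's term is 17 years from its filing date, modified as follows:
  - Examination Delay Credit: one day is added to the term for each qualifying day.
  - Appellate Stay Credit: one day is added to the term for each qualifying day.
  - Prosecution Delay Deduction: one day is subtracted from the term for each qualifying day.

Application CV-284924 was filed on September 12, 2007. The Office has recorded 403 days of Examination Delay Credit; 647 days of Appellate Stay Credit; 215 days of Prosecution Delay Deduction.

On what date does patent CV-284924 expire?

Base term: filing date + 17 years → 12 September 2024.
Examination Delay Credit: +403 days → 20 October 2025.
Appellate Stay Credit: +647 days → 29 July 2027.
Prosecution Delay Deduction: −215 days → 26 December 2026.

2026-12-26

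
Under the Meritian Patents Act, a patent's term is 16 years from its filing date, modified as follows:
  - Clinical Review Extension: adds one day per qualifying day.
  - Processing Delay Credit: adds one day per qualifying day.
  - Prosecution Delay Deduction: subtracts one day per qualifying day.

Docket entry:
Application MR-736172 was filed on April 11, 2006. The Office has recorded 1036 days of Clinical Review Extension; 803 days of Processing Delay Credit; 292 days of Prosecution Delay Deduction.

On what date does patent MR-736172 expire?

July 6, 2026

Base term: filing date + 16 years → 11 April 2022.
Clinical Review Extension: +1036 days → 10 February 2025.
Processing Delay Credit: +803 days → 24 April 2027.
Prosecution Delay Deduction: −292 days → 6 July 2026.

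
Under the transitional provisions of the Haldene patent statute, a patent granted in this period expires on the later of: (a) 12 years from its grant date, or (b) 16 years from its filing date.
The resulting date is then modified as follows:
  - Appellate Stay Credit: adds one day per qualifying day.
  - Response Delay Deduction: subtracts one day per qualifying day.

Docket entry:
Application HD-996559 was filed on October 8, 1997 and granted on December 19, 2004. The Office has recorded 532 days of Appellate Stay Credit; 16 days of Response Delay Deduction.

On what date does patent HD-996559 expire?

2018-05-19

(a) grant + 12 years → 19 December 2016.
(b) filing + 16 years → 8 October 2013.
Later of the two: 19 December 2016.
Appellate Stay Credit: +532 days → 4 June 2018.
Response Delay Deduction: −16 days → 19 May 2018.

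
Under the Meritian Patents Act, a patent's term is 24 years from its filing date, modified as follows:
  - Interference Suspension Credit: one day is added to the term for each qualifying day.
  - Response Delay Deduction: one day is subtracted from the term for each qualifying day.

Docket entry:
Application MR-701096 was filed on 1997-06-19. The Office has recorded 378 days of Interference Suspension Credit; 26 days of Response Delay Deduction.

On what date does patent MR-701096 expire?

Base term: filing date + 24 years → 19 June 2021.
Interference Suspension Credit: +378 days → 2 July 2022.
Response Delay Deduction: −26 days → 6 June 2022.

June 6, 2022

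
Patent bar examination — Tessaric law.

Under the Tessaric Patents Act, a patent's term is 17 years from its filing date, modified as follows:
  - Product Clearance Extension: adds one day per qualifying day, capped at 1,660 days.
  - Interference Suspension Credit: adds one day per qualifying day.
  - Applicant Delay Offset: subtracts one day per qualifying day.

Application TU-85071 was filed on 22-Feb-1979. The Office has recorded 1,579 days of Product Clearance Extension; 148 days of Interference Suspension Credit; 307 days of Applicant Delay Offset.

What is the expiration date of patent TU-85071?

2000-01-12

Base term: filing date + 17 years → 22 February 1996.
Product Clearance Extension: 1579 days (within the 1660-day cap) → +1579 days → 19 June 2000.
Interference Suspension Credit: +148 days → 14 November 2000.
Applicant Delay Offset: −307 days → 12 January 2000.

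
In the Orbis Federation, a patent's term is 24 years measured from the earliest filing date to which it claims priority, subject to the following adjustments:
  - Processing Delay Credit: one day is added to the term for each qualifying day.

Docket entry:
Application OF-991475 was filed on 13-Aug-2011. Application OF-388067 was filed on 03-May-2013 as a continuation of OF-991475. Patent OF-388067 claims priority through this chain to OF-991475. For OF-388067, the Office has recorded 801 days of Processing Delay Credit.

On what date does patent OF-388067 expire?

October 22, 2037

Earliest priority filing: 13 August 2011.
Base term: 13 August 2011 + 24 years → 13 August 2035.
Processing Delay Credit: +801 days → 22 October 2037.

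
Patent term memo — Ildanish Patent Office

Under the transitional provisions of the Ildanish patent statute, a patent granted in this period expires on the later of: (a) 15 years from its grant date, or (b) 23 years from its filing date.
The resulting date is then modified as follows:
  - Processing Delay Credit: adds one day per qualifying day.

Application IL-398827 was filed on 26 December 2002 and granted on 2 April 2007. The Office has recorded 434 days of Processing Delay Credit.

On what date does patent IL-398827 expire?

(a) grant + 15 years → 2 April 2022.
(b) filing + 23 years → 26 December 2025.
Later of the two: 26 December 2025.
Processing Delay Credit: +434 days → 5 March 2027.

March 5, 2027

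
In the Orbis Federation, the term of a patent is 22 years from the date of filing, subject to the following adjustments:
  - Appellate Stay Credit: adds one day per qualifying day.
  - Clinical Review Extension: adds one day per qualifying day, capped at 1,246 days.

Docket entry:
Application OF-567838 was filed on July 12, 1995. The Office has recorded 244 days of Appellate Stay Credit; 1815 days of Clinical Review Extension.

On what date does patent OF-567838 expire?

2021-08-10

Base term: filing date + 22 years → 12 July 2017.
Appellate Stay Credit: +244 days → 13 March 2018.
Clinical Review Extension: 1815 days claimed exceeds the 1246-day cap, so +1246 days → 10 August 2021.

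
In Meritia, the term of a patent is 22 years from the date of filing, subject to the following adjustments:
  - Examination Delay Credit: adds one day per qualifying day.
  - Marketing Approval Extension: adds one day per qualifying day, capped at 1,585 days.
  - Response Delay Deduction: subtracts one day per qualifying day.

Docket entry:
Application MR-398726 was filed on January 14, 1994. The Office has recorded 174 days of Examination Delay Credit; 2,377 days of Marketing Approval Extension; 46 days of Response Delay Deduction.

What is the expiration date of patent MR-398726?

Base term: filing date + 22 years → 14 January 2016.
Examination Delay Credit: +174 days → 6 July 2016.
Marketing Approval Extension: 2377 days claimed exceeds the 1585-day cap, so +1585 days → 7 November 2020.
Response Delay Deduction: −46 days → 22 September 2020.

September 22, 2020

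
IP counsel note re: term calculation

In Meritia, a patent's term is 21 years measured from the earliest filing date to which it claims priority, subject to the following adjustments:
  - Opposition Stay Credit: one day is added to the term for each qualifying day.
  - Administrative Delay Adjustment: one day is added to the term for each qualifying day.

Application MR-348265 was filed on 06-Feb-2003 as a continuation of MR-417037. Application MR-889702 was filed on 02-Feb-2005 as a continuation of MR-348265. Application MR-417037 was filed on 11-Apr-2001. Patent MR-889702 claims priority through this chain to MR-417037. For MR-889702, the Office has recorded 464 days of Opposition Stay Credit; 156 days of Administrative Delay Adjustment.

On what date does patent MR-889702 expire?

2023-12-22

Earliest priority filing: 11 April 2001.
Base term: 11 April 2001 + 21 years → 11 April 2022.
Opposition Stay Credit: +464 days → 19 July 2023.
Administrative Delay Adjustment: +156 days → 22 December 2023.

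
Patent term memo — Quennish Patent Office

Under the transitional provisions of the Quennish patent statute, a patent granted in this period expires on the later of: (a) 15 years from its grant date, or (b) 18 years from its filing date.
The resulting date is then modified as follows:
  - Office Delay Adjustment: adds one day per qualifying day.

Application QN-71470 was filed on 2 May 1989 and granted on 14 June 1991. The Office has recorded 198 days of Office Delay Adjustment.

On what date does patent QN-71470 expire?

(a) grant + 15 years → 14 June 2006.
(b) filing + 18 years → 2 May 2007.
Later of the two: 2 May 2007.
Office Delay Adjustment: +198 days → 16 November 2007.

November 16, 2007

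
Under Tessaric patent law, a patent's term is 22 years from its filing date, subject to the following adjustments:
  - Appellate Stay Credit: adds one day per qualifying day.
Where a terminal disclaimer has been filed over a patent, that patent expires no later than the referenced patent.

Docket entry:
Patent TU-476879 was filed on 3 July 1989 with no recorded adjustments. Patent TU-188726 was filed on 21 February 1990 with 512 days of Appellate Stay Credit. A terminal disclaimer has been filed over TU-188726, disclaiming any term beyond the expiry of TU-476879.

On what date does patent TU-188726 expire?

Natural term of TU-188726:
  Base: filing + 22 years → 21 February 2012.
  Appellate Stay Credit: +512 days → 17 July 2013.
Expiry of referenced patent TU-476879:
  Base: filing + 22 years → 3 July 2011.
Terminal disclaimer: TU-188726 expires on the earlier of 17 July 2013 and 3 July 2011.

2011-07-03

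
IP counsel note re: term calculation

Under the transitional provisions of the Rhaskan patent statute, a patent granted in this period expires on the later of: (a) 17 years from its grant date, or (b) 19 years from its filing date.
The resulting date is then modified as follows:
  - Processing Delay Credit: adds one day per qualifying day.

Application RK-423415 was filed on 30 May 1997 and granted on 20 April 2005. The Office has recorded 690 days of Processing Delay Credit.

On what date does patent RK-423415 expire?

(a) grant + 17 years → 20 April 2022.
(b) filing + 19 years → 30 May 2016.
Later of the two: 20 April 2022.
Processing Delay Credit: +690 days → 10 March 2024.

March 10, 2024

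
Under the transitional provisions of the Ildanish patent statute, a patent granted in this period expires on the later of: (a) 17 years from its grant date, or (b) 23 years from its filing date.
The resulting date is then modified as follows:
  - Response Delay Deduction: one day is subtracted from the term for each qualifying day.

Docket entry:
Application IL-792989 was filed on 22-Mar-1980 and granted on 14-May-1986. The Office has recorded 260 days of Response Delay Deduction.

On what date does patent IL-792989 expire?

2002-08-27

(a) grant + 17 years → 14 May 2003.
(b) filing + 23 years → 22 March 2003.
Later of the two: 14 May 2003.
Response Delay Deduction: −260 days → 27 August 2002.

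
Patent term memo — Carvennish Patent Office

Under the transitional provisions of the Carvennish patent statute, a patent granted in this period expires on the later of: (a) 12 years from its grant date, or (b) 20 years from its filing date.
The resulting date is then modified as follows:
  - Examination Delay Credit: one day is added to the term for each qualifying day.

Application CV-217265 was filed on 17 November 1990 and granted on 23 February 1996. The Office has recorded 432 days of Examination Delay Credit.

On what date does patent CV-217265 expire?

2012-01-23

(a) grant + 12 years → 23 February 2008.
(b) filing + 20 years → 17 November 2010.
Later of the two: 17 November 2010.
Examination Delay Credit: +432 days → 23 January 2012.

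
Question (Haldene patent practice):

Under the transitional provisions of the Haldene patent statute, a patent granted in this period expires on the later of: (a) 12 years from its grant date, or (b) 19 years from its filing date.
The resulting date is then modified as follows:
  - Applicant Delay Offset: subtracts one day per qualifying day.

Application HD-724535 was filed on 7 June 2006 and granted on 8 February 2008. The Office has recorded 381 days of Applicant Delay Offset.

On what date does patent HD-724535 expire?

2024-05-22

(a) grant + 12 years → 8 February 2020.
(b) filing + 19 years → 7 June 2025.
Later of the two: 7 June 2025.
Applicant Delay Offset: −381 days → 22 May 2024.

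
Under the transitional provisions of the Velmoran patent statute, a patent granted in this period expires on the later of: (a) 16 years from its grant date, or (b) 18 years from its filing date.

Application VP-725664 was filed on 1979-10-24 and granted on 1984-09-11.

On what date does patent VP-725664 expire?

(a) grant + 16 years → 11 September 2000.
(b) filing + 18 years → 24 October 1997.
Later of the two: 11 September 2000.

September 11, 2000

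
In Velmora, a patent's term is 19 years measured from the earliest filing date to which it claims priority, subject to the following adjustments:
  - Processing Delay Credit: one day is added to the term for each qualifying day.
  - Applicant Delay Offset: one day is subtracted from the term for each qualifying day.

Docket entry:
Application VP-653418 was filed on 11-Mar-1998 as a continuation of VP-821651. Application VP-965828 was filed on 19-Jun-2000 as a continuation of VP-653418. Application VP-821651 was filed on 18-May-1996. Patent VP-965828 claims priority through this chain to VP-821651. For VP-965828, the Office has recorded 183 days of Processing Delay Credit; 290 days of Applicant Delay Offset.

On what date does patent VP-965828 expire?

Earliest priority filing: 18 May 1996.
Base term: 18 May 1996 + 19 years → 18 May 2015.
Processing Delay Credit: +183 days → 17 November 2015.
Applicant Delay Offset: −290 days → 31 January 2015.

January 31, 2015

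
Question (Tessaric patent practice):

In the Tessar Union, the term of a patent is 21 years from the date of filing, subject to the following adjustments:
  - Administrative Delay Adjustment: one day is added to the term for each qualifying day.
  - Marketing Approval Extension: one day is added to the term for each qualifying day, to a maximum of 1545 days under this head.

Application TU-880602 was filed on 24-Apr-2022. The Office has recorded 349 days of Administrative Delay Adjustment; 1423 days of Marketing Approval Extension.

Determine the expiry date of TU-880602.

Base term: filing date + 21 years → 24 April 2043.
Administrative Delay Adjustment: +349 days → 7 April 2044.
Marketing Approval Extension: 1423 days (within the 1545-day cap) → +1423 days → 29 February 2048.

February 29, 2048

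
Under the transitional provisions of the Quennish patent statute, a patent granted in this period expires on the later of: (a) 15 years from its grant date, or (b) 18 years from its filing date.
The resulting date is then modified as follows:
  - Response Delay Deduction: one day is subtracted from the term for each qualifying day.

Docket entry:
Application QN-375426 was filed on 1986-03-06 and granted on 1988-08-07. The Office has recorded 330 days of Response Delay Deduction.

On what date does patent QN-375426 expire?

2003-04-11

(a) grant + 15 years → 7 August 2003.
(b) filing + 18 years → 6 March 2004.
Later of the two: 6 March 2004.
Response Delay Deduction: −330 days → 11 April 2003.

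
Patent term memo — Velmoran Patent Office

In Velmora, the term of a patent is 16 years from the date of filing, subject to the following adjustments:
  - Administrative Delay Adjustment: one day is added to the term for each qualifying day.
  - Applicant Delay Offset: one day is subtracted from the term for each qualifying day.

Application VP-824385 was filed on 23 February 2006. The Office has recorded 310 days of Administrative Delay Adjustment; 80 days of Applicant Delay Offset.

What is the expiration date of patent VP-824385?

Base term: filing date + 16 years → 23 February 2022.
Administrative Delay Adjustment: +310 days → 30 December 2022.
Applicant Delay Offset: −80 days → 11 October 2022.

2022-10-11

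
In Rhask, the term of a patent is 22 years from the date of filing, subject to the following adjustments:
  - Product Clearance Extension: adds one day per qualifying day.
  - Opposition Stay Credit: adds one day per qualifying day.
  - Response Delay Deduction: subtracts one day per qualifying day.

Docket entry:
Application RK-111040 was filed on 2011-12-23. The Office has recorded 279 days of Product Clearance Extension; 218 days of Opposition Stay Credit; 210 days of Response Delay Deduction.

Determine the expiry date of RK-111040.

2034-10-06

Base term: filing date + 22 years → 23 December 2033.
Product Clearance Extension: +279 days → 28 September 2034.
Opposition Stay Credit: +218 days → 4 May 2035.
Response Delay Deduction: −210 days → 6 October 2034.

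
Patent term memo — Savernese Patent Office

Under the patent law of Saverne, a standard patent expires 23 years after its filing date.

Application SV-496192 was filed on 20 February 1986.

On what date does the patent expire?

2009-02-20

Filing date + 23 years → 20 February 2009.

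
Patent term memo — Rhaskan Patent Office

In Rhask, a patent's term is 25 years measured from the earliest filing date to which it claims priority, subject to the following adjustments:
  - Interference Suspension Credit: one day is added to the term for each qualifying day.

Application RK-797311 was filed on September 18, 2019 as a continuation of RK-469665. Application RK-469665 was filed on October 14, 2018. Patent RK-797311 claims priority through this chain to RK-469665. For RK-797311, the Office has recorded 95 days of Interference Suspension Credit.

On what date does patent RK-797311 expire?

Earliest priority filing: 14 October 2018.
Base term: 14 October 2018 + 25 years → 14 October 2043.
Interference Suspension Credit: +95 days → 17 January 2044.

2044-01-17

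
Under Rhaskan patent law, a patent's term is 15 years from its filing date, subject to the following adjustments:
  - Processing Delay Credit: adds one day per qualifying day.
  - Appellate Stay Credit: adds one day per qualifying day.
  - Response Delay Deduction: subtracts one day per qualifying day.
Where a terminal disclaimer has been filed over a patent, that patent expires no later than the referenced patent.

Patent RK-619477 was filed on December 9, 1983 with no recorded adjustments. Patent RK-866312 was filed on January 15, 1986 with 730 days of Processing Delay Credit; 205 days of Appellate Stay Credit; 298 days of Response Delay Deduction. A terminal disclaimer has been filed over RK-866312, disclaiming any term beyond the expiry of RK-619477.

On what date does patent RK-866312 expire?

Natural term of RK-866312:
  Base: filing + 15 years → 15 January 2001.
  Processing Delay Credit: +730 days → 15 January 2003.
  Appellate Stay Credit: +205 days → 8 August 2003.
  Response Delay Deduction: −298 days → 14 October 2002.
Expiry of referenced patent RK-619477:
  Base: filing + 15 years → 9 December 1998.
Terminal disclaimer: RK-866312 expires on the earlier of 14 October 2002 and 9 December 1998.

1998-12-09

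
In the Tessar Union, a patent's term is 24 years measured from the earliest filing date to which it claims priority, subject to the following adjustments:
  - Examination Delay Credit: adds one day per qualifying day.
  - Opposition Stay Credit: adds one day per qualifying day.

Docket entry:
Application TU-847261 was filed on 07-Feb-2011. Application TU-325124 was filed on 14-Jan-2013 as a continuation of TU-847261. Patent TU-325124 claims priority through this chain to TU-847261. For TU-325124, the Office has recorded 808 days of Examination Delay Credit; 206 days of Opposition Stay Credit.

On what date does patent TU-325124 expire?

Earliest priority filing: 7 February 2011.
Base term: 7 February 2011 + 24 years → 7 February 2035.
Examination Delay Credit: +808 days → 25 April 2037.
Opposition Stay Credit: +206 days → 17 November 2037.

November 17, 2037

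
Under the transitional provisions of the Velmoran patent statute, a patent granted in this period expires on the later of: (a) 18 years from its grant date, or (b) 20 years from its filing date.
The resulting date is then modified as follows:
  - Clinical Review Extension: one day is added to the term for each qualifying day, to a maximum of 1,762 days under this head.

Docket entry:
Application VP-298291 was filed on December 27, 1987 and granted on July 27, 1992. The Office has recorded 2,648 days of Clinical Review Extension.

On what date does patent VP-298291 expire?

2015-05-24

(a) grant + 18 years → 27 July 2010.
(b) filing + 20 years → 27 December 2007.
Later of the two: 27 July 2010.
Clinical Review Extension: 2648 days claimed exceeds the 1762-day cap, so +1762 days → 24 May 2015.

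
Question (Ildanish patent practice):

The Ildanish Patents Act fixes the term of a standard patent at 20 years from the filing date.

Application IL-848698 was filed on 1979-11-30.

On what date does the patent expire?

1999-11-30

Filing date + 20 years → 30 November 1999.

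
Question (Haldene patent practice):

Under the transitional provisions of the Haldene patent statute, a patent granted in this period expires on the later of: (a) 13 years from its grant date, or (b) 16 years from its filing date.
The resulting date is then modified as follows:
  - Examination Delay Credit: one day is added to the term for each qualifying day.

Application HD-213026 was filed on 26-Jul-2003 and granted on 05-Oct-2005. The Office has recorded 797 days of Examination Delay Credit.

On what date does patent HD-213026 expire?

2021-09-30

(a) grant + 13 years → 5 October 2018.
(b) filing + 16 years → 26 July 2019.
Later of the two: 26 July 2019.
Examination Delay Credit: +797 days → 30 September 2021.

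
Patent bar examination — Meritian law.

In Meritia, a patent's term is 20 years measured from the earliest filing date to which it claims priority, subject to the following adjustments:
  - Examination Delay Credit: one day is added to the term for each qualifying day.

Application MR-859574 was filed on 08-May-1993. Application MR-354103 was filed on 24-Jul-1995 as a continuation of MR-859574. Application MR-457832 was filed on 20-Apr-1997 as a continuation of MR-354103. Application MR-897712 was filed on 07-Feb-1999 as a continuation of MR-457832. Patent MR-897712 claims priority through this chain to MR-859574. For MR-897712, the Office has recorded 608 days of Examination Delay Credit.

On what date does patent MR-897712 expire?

Earliest priority filing: 8 May 1993.
Base term: 8 May 1993 + 20 years → 8 May 2013.
Examination Delay Credit: +608 days → 6 January 2015.

January 6, 2015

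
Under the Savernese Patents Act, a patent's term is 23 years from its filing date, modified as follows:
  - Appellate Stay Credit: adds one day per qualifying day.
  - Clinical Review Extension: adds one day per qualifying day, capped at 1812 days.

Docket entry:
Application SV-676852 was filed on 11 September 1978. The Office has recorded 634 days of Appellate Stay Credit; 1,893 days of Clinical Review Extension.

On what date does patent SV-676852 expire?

2008-05-23

Base term: filing date + 23 years → 11 September 2001.
Appellate Stay Credit: +634 days → 7 June 2003.
Clinical Review Extension: 1893 days claimed exceeds the 1812-day cap, so +1812 days → 23 May 2008.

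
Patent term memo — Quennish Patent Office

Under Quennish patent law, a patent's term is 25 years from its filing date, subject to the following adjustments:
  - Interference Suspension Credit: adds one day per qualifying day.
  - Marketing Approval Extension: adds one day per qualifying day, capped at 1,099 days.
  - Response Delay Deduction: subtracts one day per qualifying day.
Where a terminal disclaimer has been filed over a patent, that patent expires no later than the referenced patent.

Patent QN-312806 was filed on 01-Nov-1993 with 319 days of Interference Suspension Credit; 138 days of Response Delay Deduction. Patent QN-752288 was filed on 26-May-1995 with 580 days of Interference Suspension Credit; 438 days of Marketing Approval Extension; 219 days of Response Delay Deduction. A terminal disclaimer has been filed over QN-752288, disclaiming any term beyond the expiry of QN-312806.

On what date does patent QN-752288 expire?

Natural term of QN-752288:
  Base: filing + 25 years → 26 May 2020.
  Interference Suspension Credit: +580 days → 27 December 2021.
  Marketing Approval Extension: 438 days (within the 1099-day cap) → +438 days → 10 March 2023.
  Response Delay Deduction: −219 days → 3 August 2022.
Expiry of referenced patent QN-312806:
  Base: filing + 25 years → 1 November 2018.
  Interference Suspension Credit: +319 days → 16 September 2019.
  Response Delay Deduction: −138 days → 1 May 2019.
Terminal disclaimer: QN-752288 expires on the earlier of 3 August 2022 and 1 May 2019.

2019-05-01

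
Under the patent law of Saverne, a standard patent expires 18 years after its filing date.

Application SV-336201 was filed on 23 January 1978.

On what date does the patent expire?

January 23, 1996

Filing date + 18 years → 23 January 1996.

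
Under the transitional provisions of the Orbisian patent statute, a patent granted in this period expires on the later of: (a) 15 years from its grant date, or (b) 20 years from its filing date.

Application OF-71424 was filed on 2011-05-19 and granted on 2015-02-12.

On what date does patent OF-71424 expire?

(a) grant + 15 years → 12 February 2030.
(b) filing + 20 years → 19 May 2031.
Later of the two: 19 May 2031.

2031-05-19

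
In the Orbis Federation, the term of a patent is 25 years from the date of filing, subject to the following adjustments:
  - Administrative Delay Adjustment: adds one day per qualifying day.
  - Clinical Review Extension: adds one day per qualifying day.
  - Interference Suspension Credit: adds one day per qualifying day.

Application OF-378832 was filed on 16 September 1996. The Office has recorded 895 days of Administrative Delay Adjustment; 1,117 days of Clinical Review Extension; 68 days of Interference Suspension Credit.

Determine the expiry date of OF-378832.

Base term: filing date + 25 years → 16 September 2021.
Administrative Delay Adjustment: +895 days → 28 February 2024.
Clinical Review Extension: +1117 days → 21 March 2027.
Interference Suspension Credit: +68 days → 28 May 2027.

May 28, 2027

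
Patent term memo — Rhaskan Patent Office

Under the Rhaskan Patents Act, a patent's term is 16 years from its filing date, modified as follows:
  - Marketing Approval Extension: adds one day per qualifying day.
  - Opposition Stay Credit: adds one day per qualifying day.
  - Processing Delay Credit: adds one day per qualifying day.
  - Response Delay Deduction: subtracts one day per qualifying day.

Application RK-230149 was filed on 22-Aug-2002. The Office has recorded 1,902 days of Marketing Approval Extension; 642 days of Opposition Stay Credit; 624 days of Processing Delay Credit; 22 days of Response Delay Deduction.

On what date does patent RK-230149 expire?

April 3, 2027

Base term: filing date + 16 years → 22 August 2018.
Marketing Approval Extension: +1902 days → 6 November 2023.
Opposition Stay Credit: +642 days → 9 August 2025.
Processing Delay Credit: +624 days → 25 April 2027.
Response Delay Deduction: −22 days → 3 April 2027.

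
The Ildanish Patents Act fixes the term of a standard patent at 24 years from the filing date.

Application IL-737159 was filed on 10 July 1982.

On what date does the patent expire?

2006-07-10

Filing date + 24 years → 10 July 2006.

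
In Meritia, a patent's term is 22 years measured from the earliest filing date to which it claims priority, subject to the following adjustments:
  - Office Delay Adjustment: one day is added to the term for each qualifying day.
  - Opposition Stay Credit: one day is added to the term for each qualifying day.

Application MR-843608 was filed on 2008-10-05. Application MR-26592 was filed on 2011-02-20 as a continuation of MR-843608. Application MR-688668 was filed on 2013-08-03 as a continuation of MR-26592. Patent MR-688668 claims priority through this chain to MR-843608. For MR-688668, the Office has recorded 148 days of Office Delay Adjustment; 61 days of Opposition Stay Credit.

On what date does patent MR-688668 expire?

Earliest priority filing: 5 October 2008.
Base term: 5 October 2008 + 22 years → 5 October 2030.
Office Delay Adjustment: +148 days → 2 March 2031.
Opposition Stay Credit: +61 days → 2 May 2031.

May 2, 2031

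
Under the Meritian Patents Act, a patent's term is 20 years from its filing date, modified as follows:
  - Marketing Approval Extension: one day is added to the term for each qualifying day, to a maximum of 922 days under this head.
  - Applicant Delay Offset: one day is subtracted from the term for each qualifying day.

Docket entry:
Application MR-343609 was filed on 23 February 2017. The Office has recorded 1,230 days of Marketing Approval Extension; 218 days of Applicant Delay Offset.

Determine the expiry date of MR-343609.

2039-01-28

Base term: filing date + 20 years → 23 February 2037.
Marketing Approval Extension: 1230 days claimed exceeds the 922-day cap, so +922 days → 3 September 2039.
Applicant Delay Offset: −218 days → 28 January 2039.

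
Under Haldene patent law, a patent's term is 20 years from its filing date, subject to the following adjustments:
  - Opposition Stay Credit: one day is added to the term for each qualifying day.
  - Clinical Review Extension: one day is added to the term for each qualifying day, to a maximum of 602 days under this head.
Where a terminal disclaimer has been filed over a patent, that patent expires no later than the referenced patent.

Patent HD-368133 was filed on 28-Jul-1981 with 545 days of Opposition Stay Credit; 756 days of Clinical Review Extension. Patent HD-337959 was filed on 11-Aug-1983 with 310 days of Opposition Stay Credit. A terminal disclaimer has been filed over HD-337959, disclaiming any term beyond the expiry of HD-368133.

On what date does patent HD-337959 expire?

Natural term of HD-337959:
  Base: filing + 20 years → 11 August 2003.
  Opposition Stay Credit: +310 days → 16 June 2004.
Expiry of referenced patent HD-368133:
  Base: filing + 20 years → 28 July 2001.
  Opposition Stay Credit: +545 days → 24 January 2003.
  Clinical Review Extension: 756 days claimed exceeds the 602-day cap, so +602 days → 17 September 2004.
Terminal disclaimer: HD-337959 expires on the earlier of 16 June 2004 and 17 September 2004.

June 16, 2004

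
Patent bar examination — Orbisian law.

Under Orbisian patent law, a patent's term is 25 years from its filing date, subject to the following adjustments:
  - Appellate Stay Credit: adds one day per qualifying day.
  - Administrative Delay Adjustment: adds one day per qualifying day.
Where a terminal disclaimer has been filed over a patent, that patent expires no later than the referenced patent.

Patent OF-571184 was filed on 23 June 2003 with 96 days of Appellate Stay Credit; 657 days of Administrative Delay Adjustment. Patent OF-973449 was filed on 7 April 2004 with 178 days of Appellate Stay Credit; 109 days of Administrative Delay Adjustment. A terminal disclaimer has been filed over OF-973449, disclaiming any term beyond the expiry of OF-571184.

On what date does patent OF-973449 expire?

Natural term of OF-973449:
  Base: filing + 25 years → 7 April 2029.
  Appellate Stay Credit: +178 days → 2 October 2029.
  Administrative Delay Adjustment: +109 days → 19 January 2030.
Expiry of referenced patent OF-571184:
  Base: filing + 25 years → 23 June 2028.
  Appellate Stay Credit: +96 days → 27 September 2028.
  Administrative Delay Adjustment: +657 days → 16 July 2030.
Terminal disclaimer: OF-973449 expires on the earlier of 19 January 2030 and 16 July 2030.

2030-01-19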